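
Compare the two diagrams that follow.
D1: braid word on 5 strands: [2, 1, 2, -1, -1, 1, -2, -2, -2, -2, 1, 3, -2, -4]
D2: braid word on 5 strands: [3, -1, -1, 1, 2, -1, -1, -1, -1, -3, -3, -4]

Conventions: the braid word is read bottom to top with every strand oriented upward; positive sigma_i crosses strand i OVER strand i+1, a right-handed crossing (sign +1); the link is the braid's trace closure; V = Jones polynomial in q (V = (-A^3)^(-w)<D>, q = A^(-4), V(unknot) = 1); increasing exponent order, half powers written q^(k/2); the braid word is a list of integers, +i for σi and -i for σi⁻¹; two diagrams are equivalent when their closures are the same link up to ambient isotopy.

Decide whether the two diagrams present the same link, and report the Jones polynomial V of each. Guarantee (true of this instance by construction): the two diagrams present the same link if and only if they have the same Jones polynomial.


equivalent: no
D1 (bracket A^-10 - A^-6 + 2A^-2 - 2A^2 + 2A^6 - 2A^10 + A^14; 14 crossings at w = -2): V = q^-5 - 2q^-4 + 2q^-3 - 2q^-2 + 2q^-1 - 1 + q
V(D2) = -q^-7 + q^-6 - q^-5 + q^-4 + q^-2  [12 crossings, <D> = A^-10 + A^-2 - A^2 + A^6 - A^10, w = -6]
observation: V(q) takes 2 values over 2 diagrams, fixing the grouping


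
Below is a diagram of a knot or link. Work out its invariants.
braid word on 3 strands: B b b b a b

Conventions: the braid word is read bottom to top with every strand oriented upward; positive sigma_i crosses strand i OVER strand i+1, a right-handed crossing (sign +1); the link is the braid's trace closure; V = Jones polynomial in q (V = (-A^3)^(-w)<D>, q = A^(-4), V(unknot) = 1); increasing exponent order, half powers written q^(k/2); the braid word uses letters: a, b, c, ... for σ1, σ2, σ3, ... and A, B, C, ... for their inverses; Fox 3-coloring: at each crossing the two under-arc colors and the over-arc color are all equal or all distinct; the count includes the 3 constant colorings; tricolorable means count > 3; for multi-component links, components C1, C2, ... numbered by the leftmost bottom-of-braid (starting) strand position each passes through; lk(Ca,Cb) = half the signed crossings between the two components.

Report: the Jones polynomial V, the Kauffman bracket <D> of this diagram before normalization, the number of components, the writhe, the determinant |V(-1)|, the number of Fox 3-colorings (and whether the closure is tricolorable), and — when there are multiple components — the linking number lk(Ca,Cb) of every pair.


V(q) = q + q^3 - q^4
bracket: -A^-4 + 1 + A^8, w = +4
1 component, writhe +4, over 6 crossings
det 3, colorings 9 of 3^6 — tricolorable
observation: the word shrinks to σ2 σ2 σ1 σ2 after cancelling


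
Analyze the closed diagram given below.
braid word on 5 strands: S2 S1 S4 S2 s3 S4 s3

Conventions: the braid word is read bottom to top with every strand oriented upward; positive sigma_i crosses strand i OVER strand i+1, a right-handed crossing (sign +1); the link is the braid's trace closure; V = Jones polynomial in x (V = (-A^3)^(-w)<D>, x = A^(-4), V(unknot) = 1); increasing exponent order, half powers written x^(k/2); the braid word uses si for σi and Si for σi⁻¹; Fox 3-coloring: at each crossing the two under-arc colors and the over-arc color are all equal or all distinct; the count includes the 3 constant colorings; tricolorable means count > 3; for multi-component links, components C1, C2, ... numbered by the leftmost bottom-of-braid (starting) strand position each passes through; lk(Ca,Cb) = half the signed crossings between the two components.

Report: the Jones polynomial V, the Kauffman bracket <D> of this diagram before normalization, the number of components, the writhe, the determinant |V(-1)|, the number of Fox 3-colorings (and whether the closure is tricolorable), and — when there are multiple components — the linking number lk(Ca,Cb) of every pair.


V = -x^(-9/2) + x^(-7/2) - 2x^(-5/2) + 2x^(-3/2) - 2x^(-1/2) + x^(1/2) - x^(3/2)
<D> = A^-15 - A^-11 + 2A^-7 - 2A^-3 + 2A - A^5 + A^9 (w = -3)
2 components over 7 crossings, w = -3
lk(C1,C2): -1
3 Fox colorings among 3^7, |V(-1)| = 10: not tricolorable
why: w = -3 shifts under R1 moves; the (-A^3)^(3) factor cancels that in V


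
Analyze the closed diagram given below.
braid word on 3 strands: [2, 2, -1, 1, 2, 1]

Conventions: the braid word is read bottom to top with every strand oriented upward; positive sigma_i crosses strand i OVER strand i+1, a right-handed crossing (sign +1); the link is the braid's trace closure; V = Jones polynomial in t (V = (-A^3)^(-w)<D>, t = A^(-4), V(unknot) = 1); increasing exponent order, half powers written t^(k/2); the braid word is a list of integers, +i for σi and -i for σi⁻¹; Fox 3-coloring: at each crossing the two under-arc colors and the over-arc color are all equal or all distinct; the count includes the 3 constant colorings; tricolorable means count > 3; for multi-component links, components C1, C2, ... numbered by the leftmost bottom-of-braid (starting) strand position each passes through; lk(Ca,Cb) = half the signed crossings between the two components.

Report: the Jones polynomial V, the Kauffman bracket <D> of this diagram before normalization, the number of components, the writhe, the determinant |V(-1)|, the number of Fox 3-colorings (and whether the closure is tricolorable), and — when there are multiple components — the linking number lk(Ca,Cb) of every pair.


V = t + t^3 - t^4
<D> = -A^-4 + 1 + A^8 (w = +4)
1 component over 6 crossings, w = +4
9 Fox colorings among 3^6, |V(-1)| = 3: tricolorable
why: w = +4 shifts under R1 moves; the (-A^3)^(-4) factor cancels that in V


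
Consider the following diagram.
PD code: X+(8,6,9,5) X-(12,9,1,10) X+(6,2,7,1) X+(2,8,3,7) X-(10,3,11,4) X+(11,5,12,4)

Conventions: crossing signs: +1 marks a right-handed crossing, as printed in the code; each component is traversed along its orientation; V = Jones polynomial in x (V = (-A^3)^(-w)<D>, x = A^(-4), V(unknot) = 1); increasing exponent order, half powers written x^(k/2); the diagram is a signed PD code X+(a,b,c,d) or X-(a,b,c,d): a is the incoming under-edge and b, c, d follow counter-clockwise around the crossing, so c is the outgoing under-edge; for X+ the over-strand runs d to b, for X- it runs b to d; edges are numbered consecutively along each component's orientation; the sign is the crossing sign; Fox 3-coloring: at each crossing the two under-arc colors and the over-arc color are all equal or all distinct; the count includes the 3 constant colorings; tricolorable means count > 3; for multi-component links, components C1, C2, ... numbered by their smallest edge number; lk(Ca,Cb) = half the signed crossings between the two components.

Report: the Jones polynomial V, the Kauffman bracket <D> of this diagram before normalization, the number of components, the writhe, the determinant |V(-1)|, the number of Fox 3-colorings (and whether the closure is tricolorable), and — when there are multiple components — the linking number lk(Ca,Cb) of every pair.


Jones polynomial: V(x) = x + x^3 - x^4
<D> = -A^-10 + A^-6 + A^2; writhe +2
components 1, writhe +2 (6 crossings)
3-colorings: 9 of 3^6, det 3 — tricolorable
note: |V(-1)| = 3: so tricolorable, since 3 divides 3


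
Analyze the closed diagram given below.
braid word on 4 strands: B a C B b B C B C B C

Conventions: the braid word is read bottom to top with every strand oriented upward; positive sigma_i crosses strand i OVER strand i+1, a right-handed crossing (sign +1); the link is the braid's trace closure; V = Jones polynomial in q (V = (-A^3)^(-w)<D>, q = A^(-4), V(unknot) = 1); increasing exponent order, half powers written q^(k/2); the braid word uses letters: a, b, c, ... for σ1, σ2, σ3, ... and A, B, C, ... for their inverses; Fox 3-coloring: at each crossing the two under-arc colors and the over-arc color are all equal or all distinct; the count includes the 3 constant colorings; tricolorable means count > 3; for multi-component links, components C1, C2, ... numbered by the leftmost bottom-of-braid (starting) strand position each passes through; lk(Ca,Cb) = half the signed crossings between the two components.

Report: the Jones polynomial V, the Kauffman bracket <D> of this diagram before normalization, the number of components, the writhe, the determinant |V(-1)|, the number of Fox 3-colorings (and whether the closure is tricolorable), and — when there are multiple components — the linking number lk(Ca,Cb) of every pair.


V(q) = -q^-8 + q^-5 + q^-3
bracket: -A^-9 - A^-1 + A^11, w = -7
1 component, writhe -7, over 11 crossings
det 3, colorings 9 of 3^11 — tricolorable
observation: w = -7 (over 11 crossings) is diagram-only; (-A^3)^(7) removes it from V


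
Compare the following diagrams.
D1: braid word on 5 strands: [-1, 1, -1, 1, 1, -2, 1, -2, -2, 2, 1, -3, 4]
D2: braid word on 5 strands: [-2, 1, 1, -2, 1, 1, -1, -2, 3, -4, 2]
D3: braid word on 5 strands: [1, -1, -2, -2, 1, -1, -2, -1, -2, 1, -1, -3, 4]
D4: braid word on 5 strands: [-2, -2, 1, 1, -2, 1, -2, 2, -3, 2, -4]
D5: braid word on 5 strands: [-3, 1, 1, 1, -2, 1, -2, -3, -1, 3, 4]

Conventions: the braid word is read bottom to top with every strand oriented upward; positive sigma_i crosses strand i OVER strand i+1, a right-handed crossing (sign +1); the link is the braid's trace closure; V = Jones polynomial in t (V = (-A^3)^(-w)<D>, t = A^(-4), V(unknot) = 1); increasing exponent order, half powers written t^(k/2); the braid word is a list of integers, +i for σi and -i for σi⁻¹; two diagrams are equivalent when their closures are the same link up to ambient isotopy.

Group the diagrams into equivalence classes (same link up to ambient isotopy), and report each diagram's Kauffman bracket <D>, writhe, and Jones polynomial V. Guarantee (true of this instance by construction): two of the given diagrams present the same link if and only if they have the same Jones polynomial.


classes: {D1, D2, D4, D5} | {D3}
V(D1) = -t^(-3/2) + t^(-1/2) - 2t^(1/2) + t^(3/2) - 2t^(5/2) + t^(7/2)  [13 crossings, <D> = -A^-11 + 2A^-7 - A^-3 + 2A - A^5 + A^9, w = +1]
V(D2) = -t^(-3/2) + t^(-1/2) - 2t^(1/2) + t^(3/2) - 2t^(5/2) + t^(7/2)  [11 crossings, <D> = -A^-11 + 2A^-7 - A^-3 + 2A - A^5 + A^9, w = +1]
V(D3) = -t^(-11/2) + t^(-9/2) - t^(-7/2) - t^(-3/2)  [13 crossings, <D> = A^-9 + A^-1 - A^3 + A^7, w = -5]
V(D4) = -t^(-3/2) + t^(-1/2) - 2t^(1/2) + t^(3/2) - 2t^(5/2) + t^(7/2)  [11 crossings, <D> = -A^-17 + 2A^-13 - A^-9 + 2A^-5 - A^-1 + A^3, w = -1]
V(D5) = -t^(-3/2) + t^(-1/2) - 2t^(1/2) + t^(3/2) - 2t^(5/2) + t^(7/2)  (w +1, c 11, <D> = -A^-11 + 2A^-7 - A^-3 + 2A - A^5 + A^9)
note: V(t) takes 2 values over 5 diagrams, fixing the grouping


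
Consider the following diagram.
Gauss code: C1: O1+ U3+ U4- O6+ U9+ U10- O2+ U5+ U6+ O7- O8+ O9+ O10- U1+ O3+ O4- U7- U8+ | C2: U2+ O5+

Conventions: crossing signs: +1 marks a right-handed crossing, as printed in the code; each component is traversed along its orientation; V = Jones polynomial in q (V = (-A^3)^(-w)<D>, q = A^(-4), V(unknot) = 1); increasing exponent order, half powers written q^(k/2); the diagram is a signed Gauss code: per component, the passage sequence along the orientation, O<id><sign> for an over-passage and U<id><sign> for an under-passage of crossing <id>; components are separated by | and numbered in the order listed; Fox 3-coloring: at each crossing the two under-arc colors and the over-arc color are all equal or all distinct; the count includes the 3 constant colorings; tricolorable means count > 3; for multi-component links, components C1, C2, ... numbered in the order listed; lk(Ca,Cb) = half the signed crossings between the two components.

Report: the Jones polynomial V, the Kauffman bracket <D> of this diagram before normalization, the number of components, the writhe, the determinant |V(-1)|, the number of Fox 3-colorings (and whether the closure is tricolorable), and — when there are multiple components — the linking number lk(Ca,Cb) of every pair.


V(q) = -q^(1/2) - q^(5/2)
bracket: -A^2 - A^10, w = +4
2 components, writhe +4, over 10 crossings
lk(C1,C2) = +1
det 2, colorings 3 of 3^10 — not tricolorable
observation: w = +4 (over 10 crossings) is diagram-only; (-A^3)^(-4) removes it from V


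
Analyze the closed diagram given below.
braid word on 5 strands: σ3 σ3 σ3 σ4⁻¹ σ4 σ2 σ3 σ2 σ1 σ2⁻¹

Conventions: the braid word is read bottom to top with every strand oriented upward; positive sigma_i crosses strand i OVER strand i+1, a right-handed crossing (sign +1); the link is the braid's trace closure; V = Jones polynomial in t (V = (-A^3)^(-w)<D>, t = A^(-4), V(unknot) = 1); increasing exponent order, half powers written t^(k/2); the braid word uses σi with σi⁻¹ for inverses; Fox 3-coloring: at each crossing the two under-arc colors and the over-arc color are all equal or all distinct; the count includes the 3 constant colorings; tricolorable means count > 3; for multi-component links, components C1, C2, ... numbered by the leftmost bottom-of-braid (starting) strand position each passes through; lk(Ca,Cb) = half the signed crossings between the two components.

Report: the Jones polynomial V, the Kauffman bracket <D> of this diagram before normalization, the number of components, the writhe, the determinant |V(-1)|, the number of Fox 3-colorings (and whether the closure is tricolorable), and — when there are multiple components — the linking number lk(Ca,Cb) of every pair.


Jones polynomial: V(t) = t + t^2 + t^3 + t^6
<D> = A^-6 + A^6 + A^10 + A^14; writhe +6
components 3, writhe +6 (10 crossings)
linking number lk(C1,C2) = +2
lk(C1,C3): 0
lk(C2,C3) = 0
3-colorings: 9 of 3^11, det 0 — tricolorable
note: the word shrinks to σ3 σ3 σ3 σ2 σ3 σ2 σ1 σ2⁻¹ after cancelling


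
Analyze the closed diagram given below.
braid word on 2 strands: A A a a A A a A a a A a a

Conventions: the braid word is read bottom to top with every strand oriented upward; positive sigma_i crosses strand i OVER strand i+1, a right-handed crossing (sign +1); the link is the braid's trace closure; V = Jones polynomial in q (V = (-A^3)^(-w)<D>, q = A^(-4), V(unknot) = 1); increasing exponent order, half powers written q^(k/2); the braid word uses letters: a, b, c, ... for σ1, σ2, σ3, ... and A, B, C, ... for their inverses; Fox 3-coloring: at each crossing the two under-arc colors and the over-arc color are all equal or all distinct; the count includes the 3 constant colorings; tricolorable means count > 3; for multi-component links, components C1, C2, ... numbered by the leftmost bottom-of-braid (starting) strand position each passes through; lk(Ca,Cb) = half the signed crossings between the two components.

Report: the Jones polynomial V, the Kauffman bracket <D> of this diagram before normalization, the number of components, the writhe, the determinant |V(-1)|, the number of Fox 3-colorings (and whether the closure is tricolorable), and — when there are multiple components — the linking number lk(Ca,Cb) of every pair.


Jones polynomial: V(q) = 1
<D> = -A^3; writhe +1
components 1, writhe +1 (13 crossings)
3-colorings: 3 of 3^13, det 1 — not tricolorable
note: inverse pairs cancel, leaving σ1


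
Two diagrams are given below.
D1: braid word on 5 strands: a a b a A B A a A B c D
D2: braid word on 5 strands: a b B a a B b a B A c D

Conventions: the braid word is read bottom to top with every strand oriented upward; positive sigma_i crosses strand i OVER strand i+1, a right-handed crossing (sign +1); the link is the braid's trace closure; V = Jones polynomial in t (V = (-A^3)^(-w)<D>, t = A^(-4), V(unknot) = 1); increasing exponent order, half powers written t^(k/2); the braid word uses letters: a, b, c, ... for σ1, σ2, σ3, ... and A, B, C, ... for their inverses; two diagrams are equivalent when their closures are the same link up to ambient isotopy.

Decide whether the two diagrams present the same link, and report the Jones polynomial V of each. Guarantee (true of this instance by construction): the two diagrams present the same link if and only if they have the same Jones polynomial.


equivalent: no
V(D1) = 1  (w 0, c 12, <D> = 1)
V(D2) = t + t^3 - t^4  [12 crossings, <D> = -A^-10 + A^-6 + A^2, w = +2]
key observation: comparing 2 Jones polynomials yields 2 groups


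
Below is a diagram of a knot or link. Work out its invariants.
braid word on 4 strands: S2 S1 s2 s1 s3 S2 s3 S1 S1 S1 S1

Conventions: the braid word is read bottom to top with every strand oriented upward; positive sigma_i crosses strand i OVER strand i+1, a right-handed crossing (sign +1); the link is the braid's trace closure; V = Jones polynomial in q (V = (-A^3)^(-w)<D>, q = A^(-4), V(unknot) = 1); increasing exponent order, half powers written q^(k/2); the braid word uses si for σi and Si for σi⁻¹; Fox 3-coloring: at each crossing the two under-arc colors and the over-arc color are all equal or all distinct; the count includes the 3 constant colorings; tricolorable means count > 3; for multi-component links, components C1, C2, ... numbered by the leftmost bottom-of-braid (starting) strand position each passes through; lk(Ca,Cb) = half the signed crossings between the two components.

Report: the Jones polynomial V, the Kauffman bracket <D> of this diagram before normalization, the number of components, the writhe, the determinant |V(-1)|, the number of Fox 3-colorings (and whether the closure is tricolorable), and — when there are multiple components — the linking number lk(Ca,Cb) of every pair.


Jones polynomial: V(q) = -q^-6 + 2q^-5 - 2q^-4 + 3q^-3 - 3q^-2 + 2q^-1 - 1 + q
<D> = -A^-13 + A^-9 - 2A^-5 + 3A^-1 - 3A^3 + 2A^7 - 2A^11 + A^15; writhe -3
components 1, writhe -3 (11 crossings)
3-colorings: 9 of 3^11, det 15 — tricolorable
note: w = -3 shifts under R1 moves; the (-A^3)^(3) factor cancels that in V


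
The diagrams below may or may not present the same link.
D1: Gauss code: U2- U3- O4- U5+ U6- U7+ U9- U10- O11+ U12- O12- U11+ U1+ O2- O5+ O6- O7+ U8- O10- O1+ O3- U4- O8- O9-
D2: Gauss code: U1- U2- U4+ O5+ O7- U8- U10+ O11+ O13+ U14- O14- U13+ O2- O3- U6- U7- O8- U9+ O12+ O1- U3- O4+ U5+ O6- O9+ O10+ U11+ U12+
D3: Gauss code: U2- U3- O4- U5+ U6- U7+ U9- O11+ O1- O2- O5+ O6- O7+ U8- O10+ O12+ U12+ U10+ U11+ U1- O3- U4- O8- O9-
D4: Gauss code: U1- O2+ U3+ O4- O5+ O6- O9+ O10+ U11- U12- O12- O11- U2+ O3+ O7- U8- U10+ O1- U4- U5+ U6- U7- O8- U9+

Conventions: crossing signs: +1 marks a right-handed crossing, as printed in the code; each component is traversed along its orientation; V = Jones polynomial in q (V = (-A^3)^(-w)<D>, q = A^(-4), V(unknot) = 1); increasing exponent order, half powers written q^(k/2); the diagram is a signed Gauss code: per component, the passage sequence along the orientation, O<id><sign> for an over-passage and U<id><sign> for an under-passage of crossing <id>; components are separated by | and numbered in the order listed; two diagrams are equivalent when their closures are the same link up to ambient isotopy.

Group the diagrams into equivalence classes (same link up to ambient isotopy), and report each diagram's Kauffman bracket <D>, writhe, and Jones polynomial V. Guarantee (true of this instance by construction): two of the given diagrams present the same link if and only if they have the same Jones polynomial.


grouping into links: {D1, D3} | {D2, D4}
V(D1) = -q^-6 + q^-5 - q^-4 + 2q^-3 - q^-2 + q^-1  (w -4, c 12, <D> = A^-8 - A^-4 + 2 - A^4 + A^8 - A^12)
V(D2) = -q^-3 + q^-2 - q^-1 + 3 - q + q^2 - q^3  (w 0, c 14, <D> = -A^-12 + A^-8 - A^-4 + 3 - A^4 + A^8 - A^12)
V(D3) = -q^-6 + q^-5 - q^-4 + 2q^-3 - q^-2 + q^-1  [12 crossings, <D> = A^-2 - A^2 + 2A^6 - A^10 + A^14 - A^18, w = -2]
D4 (bracket -A^-18 + A^-14 - A^-10 + 3A^-6 - A^-2 + A^2 - A^6; 12 crossings at w = -2): V = -q^-3 + q^-2 - q^-1 + 3 - q + q^2 - q^3
key observation: 2 classes among 4 diagrams; unequal V(q) rules out equality


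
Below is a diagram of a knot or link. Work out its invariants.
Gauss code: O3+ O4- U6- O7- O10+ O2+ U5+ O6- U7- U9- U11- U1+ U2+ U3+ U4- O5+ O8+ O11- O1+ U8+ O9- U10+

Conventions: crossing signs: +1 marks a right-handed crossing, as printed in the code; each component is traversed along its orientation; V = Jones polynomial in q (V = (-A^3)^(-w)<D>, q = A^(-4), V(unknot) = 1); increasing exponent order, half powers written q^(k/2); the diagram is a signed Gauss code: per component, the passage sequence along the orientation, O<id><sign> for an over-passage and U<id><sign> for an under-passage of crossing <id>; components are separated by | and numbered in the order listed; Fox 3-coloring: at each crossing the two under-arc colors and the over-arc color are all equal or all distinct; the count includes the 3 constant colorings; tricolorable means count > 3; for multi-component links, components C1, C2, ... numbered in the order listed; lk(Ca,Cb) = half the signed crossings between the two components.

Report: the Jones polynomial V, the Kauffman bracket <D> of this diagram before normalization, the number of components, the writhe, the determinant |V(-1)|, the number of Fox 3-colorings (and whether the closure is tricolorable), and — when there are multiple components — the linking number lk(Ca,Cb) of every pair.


V = q^-2 - q^-1 + 1 - q + q^2
<D> = -A^-5 + A^-1 - A^3 + A^7 - A^11 (w = +1)
1 component over 11 crossings, w = +1
3 Fox colorings among 3^11, |V(-1)| = 5: not tricolorable
why: det 5 = |V(-1)|; not divisible by 3, so not tricolorable


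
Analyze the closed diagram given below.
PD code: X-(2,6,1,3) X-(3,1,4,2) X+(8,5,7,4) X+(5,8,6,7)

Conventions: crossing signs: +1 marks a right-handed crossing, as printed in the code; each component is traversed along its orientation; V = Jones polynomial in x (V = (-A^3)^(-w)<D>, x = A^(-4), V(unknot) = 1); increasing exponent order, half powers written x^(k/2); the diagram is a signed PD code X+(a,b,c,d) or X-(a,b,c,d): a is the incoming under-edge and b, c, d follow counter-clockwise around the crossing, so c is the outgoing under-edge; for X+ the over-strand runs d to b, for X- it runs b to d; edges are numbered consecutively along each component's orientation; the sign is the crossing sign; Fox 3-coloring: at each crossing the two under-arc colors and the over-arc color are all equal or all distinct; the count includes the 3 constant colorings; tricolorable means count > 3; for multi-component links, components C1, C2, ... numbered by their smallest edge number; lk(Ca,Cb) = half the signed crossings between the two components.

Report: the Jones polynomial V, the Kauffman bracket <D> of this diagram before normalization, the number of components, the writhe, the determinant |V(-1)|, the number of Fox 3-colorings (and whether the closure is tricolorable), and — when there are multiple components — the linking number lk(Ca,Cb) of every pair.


V(x) = x^-2 + 2 + x^2
bracket: A^-8 + 2 + A^8, w = 0
3 components, writhe 0, over 4 crossings
lk(C1,C2) = -1
linking number lk(C1,C3) = 0
lk(C2,C3): +1
det 4, colorings 3 of 3^4 — not tricolorable
observation: the span of V is 4, within the link bound 4 + 3 - 1


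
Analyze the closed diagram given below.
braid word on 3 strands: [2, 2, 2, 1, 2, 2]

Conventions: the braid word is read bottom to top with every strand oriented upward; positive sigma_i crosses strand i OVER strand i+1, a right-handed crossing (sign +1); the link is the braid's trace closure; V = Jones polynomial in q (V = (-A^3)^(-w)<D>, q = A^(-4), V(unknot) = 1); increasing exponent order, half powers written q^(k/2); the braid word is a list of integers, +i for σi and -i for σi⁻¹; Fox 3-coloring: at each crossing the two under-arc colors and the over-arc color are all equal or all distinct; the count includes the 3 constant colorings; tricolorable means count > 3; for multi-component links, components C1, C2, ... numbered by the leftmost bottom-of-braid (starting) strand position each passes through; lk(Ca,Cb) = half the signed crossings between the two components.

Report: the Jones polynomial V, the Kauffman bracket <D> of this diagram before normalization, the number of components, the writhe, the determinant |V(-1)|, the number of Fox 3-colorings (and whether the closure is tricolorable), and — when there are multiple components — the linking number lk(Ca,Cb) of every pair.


V(q) = q^2 + q^4 - q^5 + q^6 - q^7
bracket: -A^-10 + A^-6 - A^-2 + A^2 + A^10, w = +6
1 component, writhe +6, over 6 crossings
det 5, colorings 3 of 3^6 — not tricolorable
observation: |V(-1)| = 5: so not tricolorable, since 3 does not divide 5


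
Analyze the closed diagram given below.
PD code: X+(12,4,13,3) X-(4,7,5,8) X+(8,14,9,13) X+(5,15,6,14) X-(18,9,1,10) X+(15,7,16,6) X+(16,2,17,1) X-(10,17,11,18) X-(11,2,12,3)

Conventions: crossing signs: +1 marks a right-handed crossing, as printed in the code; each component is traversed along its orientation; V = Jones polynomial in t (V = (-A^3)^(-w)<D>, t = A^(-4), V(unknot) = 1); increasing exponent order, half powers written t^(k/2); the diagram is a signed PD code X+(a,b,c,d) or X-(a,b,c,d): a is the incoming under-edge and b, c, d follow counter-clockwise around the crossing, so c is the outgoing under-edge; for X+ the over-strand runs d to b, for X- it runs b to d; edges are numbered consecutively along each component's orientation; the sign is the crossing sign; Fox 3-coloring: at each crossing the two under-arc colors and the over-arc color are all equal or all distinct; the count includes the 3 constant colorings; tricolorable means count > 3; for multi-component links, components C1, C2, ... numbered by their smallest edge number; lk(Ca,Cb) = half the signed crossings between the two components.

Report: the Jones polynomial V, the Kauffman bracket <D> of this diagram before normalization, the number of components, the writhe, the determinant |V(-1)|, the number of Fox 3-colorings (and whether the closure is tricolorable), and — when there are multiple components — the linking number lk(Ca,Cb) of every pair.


V(t) = t^-2 - t^-1 + 2 - 2t + t^2 - t^3 + t^4
bracket: -A^-13 + A^-9 - A^-5 + 2A^-1 - 2A^3 + A^7 - A^11, w = +1
1 component, writhe +1, over 9 crossings
det 9, colorings 9 of 3^9 — tricolorable
observation: w = +1 (over 9 crossings) is diagram-only; (-A^3)^(-1) removes it from V


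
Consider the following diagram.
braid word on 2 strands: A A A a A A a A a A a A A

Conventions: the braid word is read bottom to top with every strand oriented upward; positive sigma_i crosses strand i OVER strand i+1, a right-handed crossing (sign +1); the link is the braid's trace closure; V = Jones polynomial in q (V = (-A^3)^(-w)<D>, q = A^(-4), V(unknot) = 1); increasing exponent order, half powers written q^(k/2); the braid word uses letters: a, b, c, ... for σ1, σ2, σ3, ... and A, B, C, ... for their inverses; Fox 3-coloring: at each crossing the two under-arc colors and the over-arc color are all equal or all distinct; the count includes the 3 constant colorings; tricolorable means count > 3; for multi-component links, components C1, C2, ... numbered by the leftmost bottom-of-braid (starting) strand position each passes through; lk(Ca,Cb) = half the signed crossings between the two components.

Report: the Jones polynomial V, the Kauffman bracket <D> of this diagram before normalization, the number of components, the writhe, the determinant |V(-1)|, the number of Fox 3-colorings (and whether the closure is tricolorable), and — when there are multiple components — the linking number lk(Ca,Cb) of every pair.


V(q) = -q^-7 + q^-6 - q^-5 + q^-4 + q^-2
bracket: -A^-7 - A + A^5 - A^9 + A^13, w = -5
1 component, writhe -5, over 13 crossings
det 5, colorings 3 of 3^13 — not tricolorable
observation: one generator, power 5: the (2,5) torus pattern


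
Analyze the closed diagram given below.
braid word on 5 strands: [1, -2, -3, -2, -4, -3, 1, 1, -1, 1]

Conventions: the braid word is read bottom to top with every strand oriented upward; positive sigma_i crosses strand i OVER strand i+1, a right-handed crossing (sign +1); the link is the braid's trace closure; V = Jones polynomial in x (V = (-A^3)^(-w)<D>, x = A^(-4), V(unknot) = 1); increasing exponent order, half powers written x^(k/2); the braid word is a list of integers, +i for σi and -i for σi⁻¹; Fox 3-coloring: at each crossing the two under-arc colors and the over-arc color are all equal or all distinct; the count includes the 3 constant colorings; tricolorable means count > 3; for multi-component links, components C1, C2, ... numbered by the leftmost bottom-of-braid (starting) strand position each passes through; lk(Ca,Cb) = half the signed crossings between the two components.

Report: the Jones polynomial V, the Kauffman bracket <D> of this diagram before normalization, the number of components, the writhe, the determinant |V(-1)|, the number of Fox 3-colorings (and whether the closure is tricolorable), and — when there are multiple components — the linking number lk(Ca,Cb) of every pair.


V = -x^-3 + x^-2 - x^-1 + 3 - x + x^2 - x^3
<D> = -A^-18 + A^-14 - A^-10 + 3A^-6 - A^-2 + A^2 - A^6 (w = -2)
1 component over 10 crossings, w = -2
27 Fox colorings among 3^10, |V(-1)| = 9: tricolorable
why: V is palindromic (span 6, det 9): x -> 1/x fixes it; necessary, not sufficient, for amphichirality


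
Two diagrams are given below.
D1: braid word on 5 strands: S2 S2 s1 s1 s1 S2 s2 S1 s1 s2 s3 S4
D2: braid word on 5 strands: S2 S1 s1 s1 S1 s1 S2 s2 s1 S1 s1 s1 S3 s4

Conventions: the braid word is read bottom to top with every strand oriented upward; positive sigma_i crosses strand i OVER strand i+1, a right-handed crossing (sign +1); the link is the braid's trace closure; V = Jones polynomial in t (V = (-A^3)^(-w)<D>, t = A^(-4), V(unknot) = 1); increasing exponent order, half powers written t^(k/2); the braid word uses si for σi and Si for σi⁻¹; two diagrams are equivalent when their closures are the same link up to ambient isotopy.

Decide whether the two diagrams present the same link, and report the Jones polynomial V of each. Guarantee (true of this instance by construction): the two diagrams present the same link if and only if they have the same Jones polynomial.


same link: yes
V(D1) = t + t^3 - t^4  [12 crossings, <D> = -A^-10 + A^-6 + A^2, w = +2]
V(D2) = t + t^3 - t^4  [14 crossings, <D> = -A^-10 + A^-6 + A^2, w = +2]
insight: all 2 diagrams share one V(t), hence one class


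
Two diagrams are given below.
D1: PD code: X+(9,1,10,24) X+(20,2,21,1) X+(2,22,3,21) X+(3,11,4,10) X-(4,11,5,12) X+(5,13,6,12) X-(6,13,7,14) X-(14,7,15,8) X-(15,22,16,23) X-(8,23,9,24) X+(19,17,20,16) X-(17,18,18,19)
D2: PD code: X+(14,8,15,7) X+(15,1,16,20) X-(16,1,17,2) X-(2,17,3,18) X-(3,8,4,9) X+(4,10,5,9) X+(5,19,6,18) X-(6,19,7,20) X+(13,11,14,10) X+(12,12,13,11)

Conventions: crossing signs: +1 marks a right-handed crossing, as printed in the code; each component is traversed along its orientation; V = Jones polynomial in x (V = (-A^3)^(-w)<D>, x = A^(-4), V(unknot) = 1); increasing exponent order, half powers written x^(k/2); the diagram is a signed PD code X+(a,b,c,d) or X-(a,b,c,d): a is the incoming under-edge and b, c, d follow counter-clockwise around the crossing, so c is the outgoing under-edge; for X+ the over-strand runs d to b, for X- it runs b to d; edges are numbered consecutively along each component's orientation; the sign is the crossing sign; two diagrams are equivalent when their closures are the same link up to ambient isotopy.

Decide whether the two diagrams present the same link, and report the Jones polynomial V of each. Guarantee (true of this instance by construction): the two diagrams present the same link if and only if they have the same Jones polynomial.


same link: yes
V(D1) = 1  [12 crossings, <D> = 1, w = 0]
V(D2) = 1  [10 crossings, <D> = A^6, w = +2]
insight: one V(x) for all 2 diagrams — one class (guaranteed)


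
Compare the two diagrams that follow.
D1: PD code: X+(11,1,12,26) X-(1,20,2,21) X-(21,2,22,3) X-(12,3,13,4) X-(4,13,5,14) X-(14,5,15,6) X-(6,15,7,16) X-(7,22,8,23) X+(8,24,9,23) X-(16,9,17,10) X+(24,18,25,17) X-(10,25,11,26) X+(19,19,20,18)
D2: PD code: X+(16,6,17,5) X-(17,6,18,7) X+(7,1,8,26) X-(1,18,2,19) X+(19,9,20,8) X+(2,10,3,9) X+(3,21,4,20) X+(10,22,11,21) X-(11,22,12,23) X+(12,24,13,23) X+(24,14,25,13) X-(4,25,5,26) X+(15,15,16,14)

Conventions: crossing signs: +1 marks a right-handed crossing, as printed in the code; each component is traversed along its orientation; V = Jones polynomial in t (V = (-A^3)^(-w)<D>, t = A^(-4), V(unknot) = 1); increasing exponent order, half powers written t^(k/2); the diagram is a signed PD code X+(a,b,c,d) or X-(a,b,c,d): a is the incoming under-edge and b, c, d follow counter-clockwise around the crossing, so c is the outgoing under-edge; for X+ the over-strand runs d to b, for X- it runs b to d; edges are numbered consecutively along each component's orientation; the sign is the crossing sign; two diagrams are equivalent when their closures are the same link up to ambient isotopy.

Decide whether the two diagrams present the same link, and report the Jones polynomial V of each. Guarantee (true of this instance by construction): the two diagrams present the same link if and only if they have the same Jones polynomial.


same link: no
V(D1) = -t^-7 + t^-6 - t^-5 + t^-4 + t^-2  [13 crossings, <D> = -A^-7 - A + A^5 - A^9 + A^13, w = -5]
V(D2) = t + t^3 - t^4  (w +5, c 13, <D> = A^-1 - A^3 - A^11)
note: 2 values of V(t) split the 2 diagrams


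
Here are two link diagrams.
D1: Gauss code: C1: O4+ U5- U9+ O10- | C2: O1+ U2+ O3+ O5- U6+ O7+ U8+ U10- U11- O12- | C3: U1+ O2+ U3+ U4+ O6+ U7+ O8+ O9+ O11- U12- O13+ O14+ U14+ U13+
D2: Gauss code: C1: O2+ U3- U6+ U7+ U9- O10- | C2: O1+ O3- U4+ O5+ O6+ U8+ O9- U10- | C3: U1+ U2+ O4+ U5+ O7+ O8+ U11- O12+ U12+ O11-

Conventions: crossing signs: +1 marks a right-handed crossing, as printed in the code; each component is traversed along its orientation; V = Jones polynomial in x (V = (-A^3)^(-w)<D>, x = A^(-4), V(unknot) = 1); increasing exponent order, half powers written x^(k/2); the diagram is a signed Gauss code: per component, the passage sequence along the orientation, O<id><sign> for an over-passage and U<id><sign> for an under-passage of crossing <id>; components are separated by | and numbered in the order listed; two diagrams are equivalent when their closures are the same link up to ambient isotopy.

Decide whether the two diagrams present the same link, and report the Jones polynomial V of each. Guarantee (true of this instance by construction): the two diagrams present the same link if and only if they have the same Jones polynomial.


equivalent: yes
V(D1) = 2x - x^2 + 3x^3 - 2x^4 + 2x^5 - x^6 + x^7  (w +6, c 14, <D> = A^-10 - A^-6 + 2A^-2 - 2A^2 + 3A^6 - A^10 + 2A^14)
D2 (bracket A^-16 - A^-12 + 2A^-8 - 2A^-4 + 3 - A^4 + 2A^8; 12 crossings at w = +4): V = 2x - x^2 + 3x^3 - 2x^4 + 2x^5 - x^6 + x^7
why: Reidemeister moves carry D1 (14 crossings) to D2 (12)


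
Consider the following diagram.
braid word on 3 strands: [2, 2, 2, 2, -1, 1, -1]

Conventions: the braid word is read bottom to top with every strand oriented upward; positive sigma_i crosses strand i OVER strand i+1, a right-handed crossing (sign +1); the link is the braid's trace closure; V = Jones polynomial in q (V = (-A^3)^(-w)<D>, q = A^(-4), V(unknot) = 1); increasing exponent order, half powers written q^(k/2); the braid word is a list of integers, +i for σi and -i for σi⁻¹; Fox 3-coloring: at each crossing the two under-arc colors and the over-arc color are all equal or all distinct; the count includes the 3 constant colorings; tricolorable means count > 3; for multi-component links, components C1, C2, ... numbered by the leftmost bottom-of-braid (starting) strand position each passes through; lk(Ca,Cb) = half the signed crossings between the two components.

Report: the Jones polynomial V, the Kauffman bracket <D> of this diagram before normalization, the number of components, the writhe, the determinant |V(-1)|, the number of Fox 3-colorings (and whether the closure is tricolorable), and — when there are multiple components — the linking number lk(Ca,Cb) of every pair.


V(q) = -q^(3/2) - q^(7/2) + q^(9/2) - q^(11/2)
bracket: A^-13 - A^-9 + A^-5 + A^3, w = +3
2 components, writhe +3, over 7 crossings
lk(C1,C2) = +2
det 4, colorings 3 of 3^7 — not tricolorable
observation: the 1 component pair carries total linking +2


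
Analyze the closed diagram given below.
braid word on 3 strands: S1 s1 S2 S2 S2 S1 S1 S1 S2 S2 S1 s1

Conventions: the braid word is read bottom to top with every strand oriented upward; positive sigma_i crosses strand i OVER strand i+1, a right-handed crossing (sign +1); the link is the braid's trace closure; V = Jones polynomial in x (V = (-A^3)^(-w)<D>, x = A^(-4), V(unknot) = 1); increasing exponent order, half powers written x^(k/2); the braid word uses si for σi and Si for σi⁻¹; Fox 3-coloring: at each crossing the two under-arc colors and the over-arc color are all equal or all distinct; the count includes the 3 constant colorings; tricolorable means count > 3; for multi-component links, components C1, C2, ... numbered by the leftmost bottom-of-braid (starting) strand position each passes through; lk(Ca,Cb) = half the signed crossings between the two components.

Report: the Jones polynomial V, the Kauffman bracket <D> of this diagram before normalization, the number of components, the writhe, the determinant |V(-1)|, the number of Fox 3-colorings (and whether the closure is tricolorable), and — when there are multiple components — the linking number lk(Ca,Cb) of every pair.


V(x) = x^-11 - 2x^-10 + 2x^-9 - 3x^-8 + 2x^-7 - 2x^-6 + 2x^-5 + x^-3
bracket: A^-12 + 2A^-4 - 2 + 2A^4 - 3A^8 + 2A^12 - 2A^16 + A^20, w = -8
1 component, writhe -8, over 12 crossings
det 15, colorings 9 of 3^12 — tricolorable
observation: |V(-1)| = 15: so tricolorable, since 3 divides 15


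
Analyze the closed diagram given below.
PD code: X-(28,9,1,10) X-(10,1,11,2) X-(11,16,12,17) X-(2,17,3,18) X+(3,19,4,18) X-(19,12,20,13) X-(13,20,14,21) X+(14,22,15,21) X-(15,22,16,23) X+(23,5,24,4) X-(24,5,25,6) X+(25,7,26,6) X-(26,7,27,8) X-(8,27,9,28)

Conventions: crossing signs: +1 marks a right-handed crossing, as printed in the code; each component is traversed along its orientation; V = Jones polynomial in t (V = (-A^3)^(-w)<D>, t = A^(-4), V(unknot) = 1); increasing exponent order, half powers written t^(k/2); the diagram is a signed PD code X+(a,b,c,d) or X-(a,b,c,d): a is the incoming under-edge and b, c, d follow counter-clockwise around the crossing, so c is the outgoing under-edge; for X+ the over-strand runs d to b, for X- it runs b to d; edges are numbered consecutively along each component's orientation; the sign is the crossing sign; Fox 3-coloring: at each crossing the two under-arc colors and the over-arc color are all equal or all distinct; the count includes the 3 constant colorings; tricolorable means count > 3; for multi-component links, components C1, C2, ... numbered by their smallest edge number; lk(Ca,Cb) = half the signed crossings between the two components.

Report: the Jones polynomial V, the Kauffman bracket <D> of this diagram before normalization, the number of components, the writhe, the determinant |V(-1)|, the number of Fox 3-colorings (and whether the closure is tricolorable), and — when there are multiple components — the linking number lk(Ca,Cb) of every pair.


V = t^-8 - 2t^-7 + t^-6 - 2t^-5 + 2t^-4 + t^-2
<D> = A^-10 + 2A^-2 - 2A^2 + A^6 - 2A^10 + A^14 (w = -6)
1 component over 14 crossings, w = -6
27 Fox colorings among 3^14, |V(-1)| = 9: tricolorable
why: |V(-1)| = 9: so tricolorable, since 3 divides 9


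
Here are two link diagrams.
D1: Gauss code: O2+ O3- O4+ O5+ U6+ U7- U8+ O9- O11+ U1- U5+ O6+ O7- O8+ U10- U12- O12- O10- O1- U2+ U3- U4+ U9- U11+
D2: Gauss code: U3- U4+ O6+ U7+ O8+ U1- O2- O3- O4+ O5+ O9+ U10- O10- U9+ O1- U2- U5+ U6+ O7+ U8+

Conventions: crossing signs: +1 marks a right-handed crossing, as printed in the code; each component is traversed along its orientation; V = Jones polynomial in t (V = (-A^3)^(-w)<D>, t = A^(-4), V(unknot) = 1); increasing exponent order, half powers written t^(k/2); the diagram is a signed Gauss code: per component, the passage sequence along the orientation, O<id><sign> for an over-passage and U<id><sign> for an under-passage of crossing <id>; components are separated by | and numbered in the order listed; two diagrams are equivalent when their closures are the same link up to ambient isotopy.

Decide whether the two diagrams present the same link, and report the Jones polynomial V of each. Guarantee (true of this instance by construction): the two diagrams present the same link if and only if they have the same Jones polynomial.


equivalent: no
V(D1) = 1  (w 0, c 12, <D> = 1)
D2 (bracket -A^-10 + A^-6 + A^2; 10 crossings at w = +2): V = t + t^3 - t^4
why: comparing 2 Jones polynomials yields 2 groups
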